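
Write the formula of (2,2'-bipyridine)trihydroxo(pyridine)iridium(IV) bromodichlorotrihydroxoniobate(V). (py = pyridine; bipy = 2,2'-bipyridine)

Cation [Ir…]: ligand charges -3, Ir(IV) ⇒ ion charge 1+.
Anion [Nb…]: ligand charges -6, Nb(V) ⇒ ion charge 1−.
One 1+ cation balances one 1− anion.

[Ir(bipy)(OH)3(py)][NbBrCl2(OH)3]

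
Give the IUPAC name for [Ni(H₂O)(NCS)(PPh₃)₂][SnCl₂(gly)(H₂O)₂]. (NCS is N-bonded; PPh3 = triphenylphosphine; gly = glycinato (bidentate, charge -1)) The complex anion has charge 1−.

aquaisothiocyanatobis(triphenylphosphine)nickel(II) diaquadichloro(glycinato)stannate(II)

The complex anion is given as 1−; its ligand charges sum to -3, so Sn = +2.
A 1:1 salt means the cation carries the equal and opposite charge, 1+.
Cation: ligand charges sum to -1; for the ion to be 1+, Ni = +2.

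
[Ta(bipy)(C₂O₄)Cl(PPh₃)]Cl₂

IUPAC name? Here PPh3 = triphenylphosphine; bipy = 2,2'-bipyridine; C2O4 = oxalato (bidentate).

The 2 chloride counter-ions carry a total charge of -2, so each complex ion is 2+.
Ligand charges: 1×triphenylphosphine (neutral), 1×2,2'-bipyridine (neutral), 1×chloro (-1 each), 1×oxalato (-2 each); total -3. So Ta + (-3) = 2+, giving Ta = +5.
Ligands are named alphabetically: bipyridine before chloro before oxalato before triphenylphosphine.

(2,2'-bipyridine)chlorooxalato(triphenylphosphine)tantalum(V) chloride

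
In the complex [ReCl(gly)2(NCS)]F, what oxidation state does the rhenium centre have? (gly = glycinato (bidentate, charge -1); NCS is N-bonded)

1 fluoride outside the brackets (-1 each) → the complex ion is 1+.
Ligand charges: 2×gly = -2; 1×NCS = -1; 1×Cl = -1; sum -4.
Re + (-4) = 1+ ⇒ Re is +5.

+5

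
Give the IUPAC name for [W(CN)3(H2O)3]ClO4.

The 1 perchlorate counter-ion carries a total charge of -1, so each complex ion is 1+.
Ligand charges: 3×cyano (-1 each), 3×aqua (neutral); total -3. So W + (-3) = 1+, giving W = +4.
Ligands are named alphabetically: aqua before cyano.

triaquatricyanotungsten(IV) perchlorate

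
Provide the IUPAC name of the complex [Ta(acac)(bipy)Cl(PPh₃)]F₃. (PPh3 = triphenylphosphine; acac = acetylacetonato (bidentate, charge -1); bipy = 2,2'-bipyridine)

(acetylacetonato)(2,2'-bipyridine)chloro(triphenylphosphine)tantalum(V) fluoride

The 3 fluoride counter-ions carry a total charge of -3, so each complex ion is 3+.
Ligand charges: 1×triphenylphosphine (neutral), 1×acetylacetonato (-1 each), 1×chloro (-1 each), 1×2,2'-bipyridine (neutral); total -2. So Ta + (-2) = 3+, giving Ta = +5.
Ligands are named alphabetically: acetylacetonato before bipyridine before chloro before triphenylphosphine.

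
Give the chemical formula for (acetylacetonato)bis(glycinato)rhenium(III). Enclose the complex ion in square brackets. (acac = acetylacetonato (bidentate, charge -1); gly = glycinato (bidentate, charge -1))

[Re(acac)(gly)2]

Ligands: 1 acetylacetonato (acac, -1), 2 glycinato (gly, -1). Ligand charge sum = -3.
With Re in oxidation state +3, the complex ion is [Re...].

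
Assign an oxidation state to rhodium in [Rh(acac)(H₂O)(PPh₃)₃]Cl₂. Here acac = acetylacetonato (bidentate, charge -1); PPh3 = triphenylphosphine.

2 chloride outside the brackets (-1 each) → the complex ion is 2+.
Ligand charges: 1×H2O neutral; 1×acac = -1; 3×PPh3 neutral; sum -1.
Rh + (-1) = 2+ ⇒ Rh is +3.

+3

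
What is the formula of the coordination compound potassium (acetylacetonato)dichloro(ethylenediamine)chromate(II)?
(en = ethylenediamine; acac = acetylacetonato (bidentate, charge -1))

K[Cr(acac)Cl2(en)]

Ligands: 2 chloro (Cl, -1), 1 ethylenediamine (en, neutral), 1 acetylacetonato (acac, -1). Ligand charge sum = -3.
With Cr in oxidation state +2, the complex ion is [Cr...]^1−.
Charge balance with potassium (+1) requires 1 complex ion per 1 potassium.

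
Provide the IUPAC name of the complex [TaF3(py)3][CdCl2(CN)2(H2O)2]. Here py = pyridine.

trifluorotris(pyridine)tantalum(V) diaquadichlorodicyanocadmate(II)

Cadmium is always +2 in its complexes; the anion's ligand charges sum to -4, so the complex anion is 2−.
A 1:1 salt means the cation carries the equal and opposite charge, 2+.
Cation: ligand charges sum to -3; for the ion to be 2+, Ta = +5.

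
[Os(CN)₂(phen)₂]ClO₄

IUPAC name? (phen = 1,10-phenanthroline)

dicyanobis(1,10-phenanthroline)osmium(III) perchlorate

The 1 perchlorate counter-ion carries a total charge of -1, so each complex ion is 1+.
Ligand charges: 2×cyano (-1 each), 2×1,10-phenanthroline (neutral); total -2. So Os + (-2) = 1+, giving Os = +3.
Ligands are named alphabetically: cyano before phenanthroline.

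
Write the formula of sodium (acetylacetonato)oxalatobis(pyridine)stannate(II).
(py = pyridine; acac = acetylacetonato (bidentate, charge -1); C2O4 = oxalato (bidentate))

Ligands: 2 pyridine (py, neutral), 1 acetylacetonato (acac, -1), 1 oxalato (C2O4, -2). Ligand charge sum = -3.
Charge balance with sodium (+1) requires 1 complex ion per 1 sodium.

Na[Sn(acac)(C2O4)(py)2]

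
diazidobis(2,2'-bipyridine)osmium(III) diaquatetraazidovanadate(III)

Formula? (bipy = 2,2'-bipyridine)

Cation [Os…]: ligand charges -2, Os(III) ⇒ ion charge 1+.
Anion [V…]: ligand charges -4, V(III) ⇒ ion charge 1−.
One 1+ cation balances one 1− anion.

[Os(bipy)2(N3)2][V(H2O)2(N3)4]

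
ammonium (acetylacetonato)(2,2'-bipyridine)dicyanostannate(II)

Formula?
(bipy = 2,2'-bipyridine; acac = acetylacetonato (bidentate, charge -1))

NH4[Sn(acac)(bipy)(CN)2]

Ligands: 1 2,2'-bipyridine (bipy, neutral), 2 cyano (CN, -1), 1 acetylacetonato (acac, -1). Ligand charge sum = -3.
With Sn in oxidation state +2, the complex ion is [Sn...]^1−.
Charge balance with ammonium (+1) requires 1 complex ion per 1 ammonium.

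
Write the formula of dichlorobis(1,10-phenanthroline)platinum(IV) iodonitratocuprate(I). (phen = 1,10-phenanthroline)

[PtCl2(phen)2][CuI(NO3)]2

Cation [Pt…]: ligand charges -2, Pt(IV) ⇒ ion charge 2+.
Anion [Cu…]: ligand charges -2, Cu(I) ⇒ ion charge 1−.
One 2+ cation requires 2 of the 1− anion.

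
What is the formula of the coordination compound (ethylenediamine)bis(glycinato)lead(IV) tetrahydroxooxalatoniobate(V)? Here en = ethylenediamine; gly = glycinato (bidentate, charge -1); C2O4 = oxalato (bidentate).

[Pb(en)(gly)2][Nb(C2O4)(OH)4]2

Cation [Pb…]: ligand charges -2, Pb(IV) ⇒ ion charge 2+.
Anion [Nb…]: ligand charges -6, Nb(V) ⇒ ion charge 1−.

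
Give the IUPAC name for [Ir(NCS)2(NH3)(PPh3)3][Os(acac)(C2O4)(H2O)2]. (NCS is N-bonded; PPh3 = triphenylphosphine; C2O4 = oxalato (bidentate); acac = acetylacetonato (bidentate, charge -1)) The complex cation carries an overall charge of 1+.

Both ions are complex: the cation is named first with the plain metal name, the anion second with the -ate form; each ion's ligands are alphabetised independently.
The complex cation is given as 1+; its ligand charges sum to -2, so Ir = +3.
A 1:1 salt means the anion carries the equal and opposite charge, 1−.
Anion: ligand charges sum to -3; for the ion to be 1−, Os = +2.

amminediisothiocyanatotris(triphenylphosphine)iridium(III) (acetylacetonato)diaquaoxalatoosmate(II)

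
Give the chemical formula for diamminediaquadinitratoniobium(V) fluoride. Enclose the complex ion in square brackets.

[Nb(H2O)2(NH3)2(NO3)2]F3

Ligands: 2 nitrato (NO3, -1), 2 aqua (H2O, neutral), 2 ammine (NH3, neutral). Ligand charge sum = -2.
Charge balance with fluoride (-1) requires 1 complex ion per 3 fluoride.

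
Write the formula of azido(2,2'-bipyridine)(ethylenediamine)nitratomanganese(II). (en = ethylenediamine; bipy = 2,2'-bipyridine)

Ligands: 1 ethylenediamine (en, neutral), 1 nitrato (NO3, -1), 1 azido (N3, -1), 1 2,2'-bipyridine (bipy, neutral). Ligand charge sum = -2.
With Mn in oxidation state +2, the complex ion is [Mn...].

[Mn(bipy)(en)(N3)(NO3)]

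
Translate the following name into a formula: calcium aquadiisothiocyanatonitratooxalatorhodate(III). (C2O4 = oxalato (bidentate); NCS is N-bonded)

Ca[Rh(C2O4)(H2O)(NCS)2(NO3)]

Ligands: 1 nitrato (NO3, -1), 1 oxalato (C2O4, -2), 2 isothiocyanato (NCS, -1), 1 aqua (H2O, neutral). Ligand charge sum = -5.
With Rh in oxidation state +3, the complex ion is [Rh...]^2−.
Charge balance with calcium (+2) requires 1 complex ion per 1 calcium.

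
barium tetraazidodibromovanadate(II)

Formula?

Ligands: 2 bromo (Br, -1), 4 azido (N3, -1). Ligand charge sum = -6.
With V in oxidation state +2, the complex ion is [V...]^4−.
Charge balance with barium (+2) requires 1 complex ion per 2 barium.

Ba2[VBr2(N3)4]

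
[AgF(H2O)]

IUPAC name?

aquafluorosilver(I)

There is no counter-ion, so the complex is neutral overall.
Ligand charges: 1×aqua (neutral), 1×fluoro (-1 each); total -1. So Ag + (-1) = 0, giving Ag = +1.
Ligands are named alphabetically: aqua before fluoro.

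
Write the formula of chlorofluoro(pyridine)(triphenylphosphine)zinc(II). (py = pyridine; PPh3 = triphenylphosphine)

[ZnClF(PPh3)(py)]

Ligands: 1 fluoro (F, -1), 1 pyridine (py, neutral), 1 triphenylphosphine (PPh3, neutral), 1 chloro (Cl, -1). Ligand charge sum = -2.
With Zn in oxidation state +2, the complex ion is [Zn...].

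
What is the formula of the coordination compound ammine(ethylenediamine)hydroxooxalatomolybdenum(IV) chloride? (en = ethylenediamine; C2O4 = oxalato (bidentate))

[Mo(C2O4)(en)(NH3)(OH)]Cl

Ligands: 1 hydroxo (OH, -1), 1 ethylenediamine (en, neutral), 1 oxalato (C2O4, -2), 1 ammine (NH3, neutral). Ligand charge sum = -3.
Charge balance with chloride (-1) requires 1 complex ion per 1 chloride.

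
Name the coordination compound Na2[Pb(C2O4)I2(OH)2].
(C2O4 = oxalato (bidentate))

The 2 sodium counter-ions carry a total charge of +2, so each complex ion is 2−.
Ligand charges: 1×oxalato (-2 each), 2×iodo (-1 each), 2×hydroxo (-1 each); total -6. So Pb + (-6) = 2−, giving Pb = +4.
Ligands are named alphabetically: hydroxo before iodo before oxalato.
The complex ion is anionic, so lead takes the -ate form plumbate(IV).

sodium dihydroxodiiodooxalatoplumbate(IV)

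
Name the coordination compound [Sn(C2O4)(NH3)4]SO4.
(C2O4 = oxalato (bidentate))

tetraammineoxalatotin(IV) sulfate

The 1 sulfate counter-ion carries a total charge of -2, so each complex ion is 2+.
Ligand charges: 1×oxalato (-2 each), 4×ammine (neutral); total -2. So Sn + (-2) = 2+, giving Sn = +4.
Ligands are named alphabetically: ammine before oxalato.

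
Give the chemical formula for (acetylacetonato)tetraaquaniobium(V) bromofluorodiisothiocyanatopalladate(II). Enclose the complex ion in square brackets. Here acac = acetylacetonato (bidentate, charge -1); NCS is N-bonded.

[Nb(acac)(H2O)4][PdBrF(NCS)2]2

Cation [Nb…]: ligand charges -1, Nb(V) ⇒ ion charge 4+.
Anion [Pd…]: ligand charges -4, Pd(II) ⇒ ion charge 2−.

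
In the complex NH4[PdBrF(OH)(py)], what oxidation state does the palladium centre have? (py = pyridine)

1 ammonium outside the brackets (+1 each) → the complex ion is 1−.
Ligand charges: 1×OH = -1; 1×py neutral; 1×F = -1; 1×Br = -1; sum -3.
Pd + (-3) = 1− ⇒ Pd is +2.

+2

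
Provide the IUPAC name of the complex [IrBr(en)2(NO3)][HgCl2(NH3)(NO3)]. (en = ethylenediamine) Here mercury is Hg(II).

bromobis(ethylenediamine)nitratoiridium(III) amminedichloronitratomercurate(II)

Both ions are complex: the cation is named first with the plain metal name, the anion second with the -ate form; each ion's ligands are alphabetised independently.
Hg is given as +2; the anion's ligand charges sum to -3, so the complex anion is 1−.
A 1:1 salt means the cation carries the equal and opposite charge, 1+.
Cation: ligand charges sum to -2; for the ion to be 1+, Ir = +3.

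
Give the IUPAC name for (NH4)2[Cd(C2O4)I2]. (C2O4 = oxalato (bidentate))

ammonium diiodooxalatocadmate(II)

The 2 ammonium counter-ions carry a total charge of +2, so each complex ion is 2−.
Ligand charges: 1×oxalato (-2 each), 2×iodo (-1 each); total -4. So Cd + (-4) = 2−, giving Cd = +2.
The complex ion is anionic, so cadmium takes the -ate form cadmate(II).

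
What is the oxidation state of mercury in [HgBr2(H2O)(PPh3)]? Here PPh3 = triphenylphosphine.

No counter-ion: the bracketed complex is neutral.
Ligand charges: 1×PPh3 neutral; 1×H2O neutral; 2×Br = -2; sum -2.
Hg + (-2) = 0 ⇒ Hg is +2.

+2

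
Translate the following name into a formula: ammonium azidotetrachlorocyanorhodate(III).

(NH4)3[RhCl4(CN)(N3)]

Ligands: 1 cyano (CN, -1), 4 chloro (Cl, -1), 1 azido (N3, -1). Ligand charge sum = -6.
With Rh in oxidation state +3, the complex ion is [Rh...]^3−.
Charge balance with ammonium (+1) requires 1 complex ion per 3 ammonium.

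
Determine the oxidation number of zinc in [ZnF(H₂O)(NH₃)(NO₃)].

+2

No counter-ion: the bracketed complex is neutral.
Ligand charges: 1×NO3 = -1; 1×NH3 neutral; 1×F = -1; 1×H2O neutral; sum -2.
Zn + (-2) = 0 ⇒ Zn is +2.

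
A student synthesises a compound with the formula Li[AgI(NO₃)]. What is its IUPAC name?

The 1 lithium counter-ion carries a total charge of +1, so each complex ion is 1−.
Ligand charges: 1×nitrato (-1 each), 1×iodo (-1 each); total -2. So Ag + (-2) = 1−, giving Ag = +1.
Ligands are named alphabetically: iodo before nitrato.
The complex ion is anionic, so silver takes the -ate form argentate(I).

lithium iodonitratoargentate(I)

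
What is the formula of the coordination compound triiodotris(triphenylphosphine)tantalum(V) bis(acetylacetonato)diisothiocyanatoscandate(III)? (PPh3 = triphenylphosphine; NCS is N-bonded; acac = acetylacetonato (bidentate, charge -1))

Cation [Ta…]: ligand charges -3, Ta(V) ⇒ ion charge 2+.
Anion [Sc…]: ligand charges -4, Sc(III) ⇒ ion charge 1−.
One 2+ cation requires 2 of the 1− anion.

[TaI3(PPh3)3][Sc(acac)2(NCS)2]2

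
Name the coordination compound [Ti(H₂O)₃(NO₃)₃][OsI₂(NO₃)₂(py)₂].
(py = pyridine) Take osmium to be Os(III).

triaquatrinitratotitanium(IV) diiododinitratobis(pyridine)osmate(III)

Os is given as +3; the anion's ligand charges sum to -4, so the complex anion is 1−.
A 1:1 salt means the cation carries the equal and opposite charge, 1+.
Cation: ligand charges sum to -3; for the ion to be 1+, Ti = +4.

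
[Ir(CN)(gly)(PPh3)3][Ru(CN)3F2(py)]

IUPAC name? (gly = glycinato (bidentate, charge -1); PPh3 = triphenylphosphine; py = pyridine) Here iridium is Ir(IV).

cyano(glycinato)tris(triphenylphosphine)iridium(IV) tricyanodifluoro(pyridine)ruthenate(III)

Both ions are complex: the cation is named first with the plain metal name, the anion second with the -ate form; each ion's ligands are alphabetised independently.
Ir is given as +4; the cation's ligand charges sum to -2, so the complex cation is 2+.
A 1:1 salt means the anion carries the equal and opposite charge, 2−.
Anion: ligand charges sum to -5; for the ion to be 2−, Ru = +3.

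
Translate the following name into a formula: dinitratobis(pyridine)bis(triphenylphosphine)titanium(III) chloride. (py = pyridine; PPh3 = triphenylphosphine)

[Ti(NO3)2(PPh3)2(py)2]Cl

Ligands: 2 pyridine (py, neutral), 2 triphenylphosphine (PPh3, neutral), 2 nitrato (NO3, -1). Ligand charge sum = -2.
With Ti in oxidation state +3, the complex ion is [Ti...]^1+.
Charge balance with chloride (-1) requires 1 complex ion per 1 chloride.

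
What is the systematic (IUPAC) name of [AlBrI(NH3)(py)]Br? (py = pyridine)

amminebromoiodo(pyridine)aluminium(III) bromide

The 1 bromide counter-ion carries a total charge of -1, so each complex ion is 1+.
Ligand charges: 1×pyridine (neutral), 1×iodo (-1 each), 1×bromo (-1 each), 1×ammine (neutral); total -2. So Al + (-2) = 1+, giving Al = +3.
Ligands are named alphabetically: ammine before bromo before iodo before pyridine.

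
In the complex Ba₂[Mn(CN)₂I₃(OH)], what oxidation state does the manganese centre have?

2 barium outside the brackets (+2 each) → the complex ion is 4−.
Ligand charges: 3×I = -3; 1×OH = -1; 2×CN = -2; sum -6.
Mn + (-6) = 4− ⇒ Mn is +2.

+2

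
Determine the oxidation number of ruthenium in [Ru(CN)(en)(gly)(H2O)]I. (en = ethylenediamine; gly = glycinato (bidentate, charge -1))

1 iodide outside the brackets (-1 each) → the complex ion is 1+.
Ligand charges: 1×en neutral; 1×CN = -1; 1×gly = -1; 1×H2O neutral; sum -2.
Ru + (-2) = 1+ ⇒ Ru is +3.

+3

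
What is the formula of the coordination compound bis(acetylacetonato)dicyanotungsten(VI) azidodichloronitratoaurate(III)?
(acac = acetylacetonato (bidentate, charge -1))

Cation [W…]: ligand charges -4, W(VI) ⇒ ion charge 2+.
Anion [Au…]: ligand charges -4, Au(III) ⇒ ion charge 1−.
One 2+ cation requires 2 of the 1− anion.

[W(acac)2(CN)2][AuCl2(N3)(NO3)]2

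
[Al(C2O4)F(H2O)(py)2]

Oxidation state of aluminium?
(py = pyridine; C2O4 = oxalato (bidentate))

+3

No counter-ion: the bracketed complex is neutral.
Ligand charges: 2×py neutral; 1×H2O neutral; 1×C2O4 = -2; 1×F = -1; sum -3.
Al + (-3) = 0 ⇒ Al is +3.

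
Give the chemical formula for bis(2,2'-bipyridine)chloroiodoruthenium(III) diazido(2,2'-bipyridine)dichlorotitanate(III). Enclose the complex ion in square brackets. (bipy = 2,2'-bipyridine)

Cation [Ru…]: ligand charges -2, Ru(III) ⇒ ion charge 1+.
Anion [Ti…]: ligand charges -4, Ti(III) ⇒ ion charge 1−.
One 1+ cation balances one 1− anion.

[Ru(bipy)2ClI][Ti(bipy)Cl2(N3)2]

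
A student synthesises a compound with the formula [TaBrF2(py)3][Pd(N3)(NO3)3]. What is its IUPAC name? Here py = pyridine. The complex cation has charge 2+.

bromodifluorotris(pyridine)tantalum(V) azidotrinitratopalladate(II)

Both ions are complex: the cation is named first with the plain metal name, the anion second with the -ate form; each ion's ligands are alphabetised independently.
The complex cation is given as 2+; its ligand charges sum to -3, so Ta = +5.
A 1:1 salt means the anion carries the equal and opposite charge, 2−.
Anion: ligand charges sum to -4; for the ion to be 2−, Pd = +2.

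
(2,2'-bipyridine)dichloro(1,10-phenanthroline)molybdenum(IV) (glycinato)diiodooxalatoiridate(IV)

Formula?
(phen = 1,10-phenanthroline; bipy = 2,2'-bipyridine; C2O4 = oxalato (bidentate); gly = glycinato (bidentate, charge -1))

Cation [Mo…]: ligand charges -2, Mo(IV) ⇒ ion charge 2+.
Anion [Ir…]: ligand charges -5, Ir(IV) ⇒ ion charge 1−.
One 2+ cation requires 2 of the 1− anion.

[Mo(bipy)Cl2(phen)][Ir(C2O4)(gly)I2]2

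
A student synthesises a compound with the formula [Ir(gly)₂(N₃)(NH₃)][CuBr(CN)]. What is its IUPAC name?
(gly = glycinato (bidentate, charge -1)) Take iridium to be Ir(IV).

ammineazidobis(glycinato)iridium(IV) bromocyanocuprate(I)

Both ions are complex: the cation is named first with the plain metal name, the anion second with the -ate form; each ion's ligands are alphabetised independently.
Ir is given as +4; the cation's ligand charges sum to -3, so the complex cation is 1+.
A 1:1 salt means the anion carries the equal and opposite charge, 1−.
Anion: ligand charges sum to -2; for the ion to be 1−, Cu = +1.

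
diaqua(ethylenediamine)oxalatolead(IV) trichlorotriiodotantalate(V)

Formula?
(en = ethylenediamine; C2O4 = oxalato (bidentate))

Cation [Pb…]: ligand charges -2, Pb(IV) ⇒ ion charge 2+.
Anion [Ta…]: ligand charges -6, Ta(V) ⇒ ion charge 1−.
One 2+ cation requires 2 of the 1− anion.

[Pb(C2O4)(en)(H2O)2][TaCl3I3]2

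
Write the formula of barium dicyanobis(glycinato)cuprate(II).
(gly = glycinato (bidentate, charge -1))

Ligands: 2 glycinato (gly, -1), 2 cyano (CN, -1). Ligand charge sum = -4.
Charge balance with barium (+2) requires 1 complex ion per 1 barium.

Ba[Cu(CN)2(gly)2]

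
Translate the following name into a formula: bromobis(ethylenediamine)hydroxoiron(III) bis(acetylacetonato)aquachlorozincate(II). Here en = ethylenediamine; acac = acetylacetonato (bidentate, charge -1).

Cation [Fe…]: ligand charges -2, Fe(III) ⇒ ion charge 1+.
Anion [Zn…]: ligand charges -3, Zn(II) ⇒ ion charge 1−.
One 1+ cation balances one 1− anion.

[FeBr(en)2(OH)][Zn(acac)2Cl(H2O)]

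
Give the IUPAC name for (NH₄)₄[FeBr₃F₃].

ammonium tribromotrifluoroferrate(II)

The 4 ammonium counter-ions carry a total charge of +4, so each complex ion is 4−.
Ligand charges: 3×bromo (-1 each), 3×fluoro (-1 each); total -6. So Fe + (-6) = 4−, giving Fe = +2.
Ligands are named alphabetically: bromo before fluoro.
The complex ion is anionic, so iron takes the -ate form ferrate(II).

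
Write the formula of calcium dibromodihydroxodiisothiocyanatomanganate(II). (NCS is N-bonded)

Ca2[MnBr2(NCS)2(OH)2]

Ligands: 2 hydroxo (OH, -1), 2 bromo (Br, -1), 2 isothiocyanato (NCS, -1). Ligand charge sum = -6.
With Mn in oxidation state +2, the complex ion is [Mn...]^4−.
Charge balance with calcium (+2) requires 1 complex ion per 2 calcium.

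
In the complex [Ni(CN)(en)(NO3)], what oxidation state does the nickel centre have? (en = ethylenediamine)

No counter-ion: the bracketed complex is neutral.
Ligand charges: 1×NO3 = -1; 1×en neutral; 1×CN = -1; sum -2.
Ni + (-2) = 0 ⇒ Ni is +2.

+2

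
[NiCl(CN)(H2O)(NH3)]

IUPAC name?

ammineaquachlorocyanonickel(II)

There is no counter-ion, so the complex is neutral overall.
Ligand charges: 1×chloro (-1 each), 1×ammine (neutral), 1×aqua (neutral), 1×cyano (-1 each); total -2. So Ni + (-2) = 0, giving Ni = +2.
Ligands are named alphabetically: ammine before aqua before chloro before cyano.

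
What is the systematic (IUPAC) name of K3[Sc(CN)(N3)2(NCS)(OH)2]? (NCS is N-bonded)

The 3 potassium counter-ions carry a total charge of +3, so each complex ion is 3−.
Ligand charges: 1×cyano (-1 each), 1×isothiocyanato (-1 each), 2×hydroxo (-1 each), 2×azido (-1 each); total -6. So Sc + (-6) = 3−, giving Sc = +3.
Ligands are named alphabetically: azido before cyano before hydroxo before isothiocyanato.
The complex ion is anionic, so scandium takes the -ate form scandate(III).

potassium diazidocyanodihydroxoisothiocyanatoscandate(III)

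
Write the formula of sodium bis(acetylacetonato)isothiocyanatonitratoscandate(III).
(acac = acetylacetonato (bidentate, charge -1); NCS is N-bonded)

Na[Sc(acac)2(NCS)(NO3)]

Ligands: 2 acetylacetonato (acac, -1), 1 nitrato (NO3, -1), 1 isothiocyanato (NCS, -1). Ligand charge sum = -4.
With Sc in oxidation state +3, the complex ion is [Sc...]^1−.
Charge balance with sodium (+1) requires 1 complex ion per 1 sodium.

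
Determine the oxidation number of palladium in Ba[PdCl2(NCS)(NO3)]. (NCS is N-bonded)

1 barium outside the brackets (+2 each) → the complex ion is 2−.
Ligand charges: 1×NCS = -1; 2×Cl = -2; 1×NO3 = -1; sum -4.
Pd + (-4) = 2− ⇒ Pd is +2.

+2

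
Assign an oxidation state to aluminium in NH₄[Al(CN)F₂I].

1 ammonium outside the brackets (+1 each) → the complex ion is 1−.
Ligand charges: 1×CN = -1; 2×F = -2; 1×I = -1; sum -4.
Al + (-4) = 1− ⇒ Al is +3.

+3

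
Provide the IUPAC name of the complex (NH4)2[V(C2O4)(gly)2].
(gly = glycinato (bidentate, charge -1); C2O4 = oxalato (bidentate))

ammonium bis(glycinato)oxalatovanadate(II)

The 2 ammonium counter-ions carry a total charge of +2, so each complex ion is 2−.
Ligand charges: 2×glycinato (-1 each), 1×oxalato (-2 each); total -4. So V + (-4) = 2−, giving V = +2.
Ligands are named alphabetically: glycinato before oxalato.
The complex ion is anionic, so vanadium takes the -ate form vanadate(II).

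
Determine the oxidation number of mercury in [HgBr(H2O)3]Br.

1 bromide outside the brackets (-1 each) → the complex ion is 1+.
Ligand charges: 1×Br = -1; 3×H2O neutral; sum -1.
Hg + (-1) = 1+ ⇒ Hg is +2.

+2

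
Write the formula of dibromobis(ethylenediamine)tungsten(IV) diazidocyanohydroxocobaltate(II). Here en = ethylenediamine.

Cation [W…]: ligand charges -2, W(IV) ⇒ ion charge 2+.
Anion [Co…]: ligand charges -4, Co(II) ⇒ ion charge 2−.
One 2+ cation balances one 2− anion.

[WBr2(en)2][Co(CN)(N3)2(OH)]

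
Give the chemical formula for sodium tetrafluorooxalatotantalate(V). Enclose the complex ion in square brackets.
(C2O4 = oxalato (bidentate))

Na[Ta(C2O4)F4]

Ligands: 4 fluoro (F, -1), 1 oxalato (C2O4, -2). Ligand charge sum = -6.
Charge balance with sodium (+1) requires 1 complex ion per 1 sodium.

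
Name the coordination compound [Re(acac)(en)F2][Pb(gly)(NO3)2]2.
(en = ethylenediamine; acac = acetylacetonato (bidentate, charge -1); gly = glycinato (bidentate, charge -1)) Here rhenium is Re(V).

Both ions are complex: the cation is named first with the plain metal name, the anion second with the -ate form; each ion's ligands are alphabetised independently.
Re is given as +5; the cation's ligand charges sum to -3, so the complex cation is 2+.
With 2 anions per cation, each anion must be 2/2 = 1−.
Anion: ligand charges sum to -3; for the ion to be 1−, Pb = +2.

(acetylacetonato)(ethylenediamine)difluororhenium(V) (glycinato)dinitratoplumbate(II)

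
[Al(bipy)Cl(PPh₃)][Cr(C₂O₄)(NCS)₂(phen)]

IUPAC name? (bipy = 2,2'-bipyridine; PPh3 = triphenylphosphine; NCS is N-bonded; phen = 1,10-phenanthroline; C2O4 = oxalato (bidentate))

Aluminium is always +3 in its complexes; the cation's ligand charges sum to -1, so the complex cation is 2+.
A 1:1 salt means the anion carries the equal and opposite charge, 2−.
Anion: ligand charges sum to -4; for the ion to be 2−, Cr = +2.

(2,2'-bipyridine)chloro(triphenylphosphine)aluminium(III) diisothiocyanatooxalato(1,10-phenanthroline)chromate(II)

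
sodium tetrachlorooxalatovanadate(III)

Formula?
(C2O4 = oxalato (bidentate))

Ligands: 4 chloro (Cl, -1), 1 oxalato (C2O4, -2). Ligand charge sum = -6.
Charge balance with sodium (+1) requires 1 complex ion per 3 sodium.

Na3[V(C2O4)Cl4]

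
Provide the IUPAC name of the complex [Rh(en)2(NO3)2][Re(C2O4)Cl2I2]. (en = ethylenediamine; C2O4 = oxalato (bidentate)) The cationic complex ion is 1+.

Both ions are complex: the cation is named first with the plain metal name, the anion second with the -ate form; each ion's ligands are alphabetised independently.
The complex cation is given as 1+; its ligand charges sum to -2, so Rh = +3.
A 1:1 salt means the anion carries the equal and opposite charge, 1−.
Anion: ligand charges sum to -6; for the ion to be 1−, Re = +5.

bis(ethylenediamine)dinitratorhodium(III) dichlorodiiodooxalatorhenate(V)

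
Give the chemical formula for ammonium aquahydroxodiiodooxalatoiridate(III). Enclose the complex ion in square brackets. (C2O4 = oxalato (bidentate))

Ligands: 1 hydroxo (OH, -1), 1 oxalato (C2O4, -2), 1 aqua (H2O, neutral), 2 iodo (I, -1). Ligand charge sum = -5.
Charge balance with ammonium (+1) requires 1 complex ion per 2 ammonium.

(NH4)2[Ir(C2O4)(H2O)I2(OH)]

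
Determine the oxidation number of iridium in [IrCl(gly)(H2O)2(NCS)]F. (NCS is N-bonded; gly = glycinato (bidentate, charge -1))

+4

1 fluoride outside the brackets (-1 each) → the complex ion is 1+.
Ligand charges: 1×Cl = -1; 1×NCS = -1; 1×gly = -1; 2×H2O neutral; sum -3.
Ir + (-3) = 1+ ⇒ Ir is +4.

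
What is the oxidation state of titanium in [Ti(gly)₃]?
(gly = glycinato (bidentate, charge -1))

No counter-ion: the bracketed complex is neutral.
Ligand charges: 3×gly = -3; sum -3.
Ti + (-3) = 0 ⇒ Ti is +3.

+3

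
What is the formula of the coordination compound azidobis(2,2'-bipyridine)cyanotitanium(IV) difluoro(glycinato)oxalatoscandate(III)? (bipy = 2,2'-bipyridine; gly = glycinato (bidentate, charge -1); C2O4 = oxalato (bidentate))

[Ti(bipy)2(CN)(N3)][Sc(C2O4)F2(gly)]

Cation [Ti…]: ligand charges -2, Ti(IV) ⇒ ion charge 2+.
Anion [Sc…]: ligand charges -5, Sc(III) ⇒ ion charge 2−.
One 2+ cation balances one 2− anion.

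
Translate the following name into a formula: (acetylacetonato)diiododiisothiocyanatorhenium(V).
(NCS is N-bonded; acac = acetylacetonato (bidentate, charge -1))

[Re(acac)I2(NCS)2]

Ligands: 2 isothiocyanato (NCS, -1), 2 iodo (I, -1), 1 acetylacetonato (acac, -1). Ligand charge sum = -5.
With Re in oxidation state +5, the complex ion is [Re...].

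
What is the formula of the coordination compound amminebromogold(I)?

[AuBr(NH3)]

Ligands: 1 bromo (Br, -1), 1 ammine (NH3, neutral). Ligand charge sum = -1.
With Au in oxidation state +1, the complex ion is [Au...].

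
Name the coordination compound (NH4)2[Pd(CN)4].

ammonium tetracyanopalladate(II)

The 2 ammonium counter-ions carry a total charge of +2, so each complex ion is 2−.
Ligand charges: 4×cyano (-1 each); total -4. So Pd + (-4) = 2−, giving Pd = +2.
The complex ion is anionic, so palladium takes the -ate form palladate(II).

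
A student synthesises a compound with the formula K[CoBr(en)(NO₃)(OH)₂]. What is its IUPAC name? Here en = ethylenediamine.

potassium bromo(ethylenediamine)dihydroxonitratocobaltate(III)

The 1 potassium counter-ion carries a total charge of +1, so each complex ion is 1−.
Ligand charges: 2×hydroxo (-1 each), 1×nitrato (-1 each), 1×ethylenediamine (neutral), 1×bromo (-1 each); total -4. So Co + (-4) = 1−, giving Co = +3.
The complex ion is anionic, so cobalt takes the -ate form cobaltate(III).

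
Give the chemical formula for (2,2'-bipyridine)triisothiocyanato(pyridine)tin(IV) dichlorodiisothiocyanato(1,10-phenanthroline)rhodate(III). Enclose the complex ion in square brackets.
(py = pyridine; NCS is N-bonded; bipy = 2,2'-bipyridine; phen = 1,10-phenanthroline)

[Sn(bipy)(NCS)3(py)][RhCl2(NCS)2(phen)]

Cation [Sn…]: ligand charges -3, Sn(IV) ⇒ ion charge 1+.
Anion [Rh…]: ligand charges -4, Rh(III) ⇒ ion charge 1−.
One 1+ cation balances one 1− anion.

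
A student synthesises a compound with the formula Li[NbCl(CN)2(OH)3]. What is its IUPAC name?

The 1 lithium counter-ion carries a total charge of +1, so each complex ion is 1−.
Ligand charges: 3×hydroxo (-1 each), 2×cyano (-1 each), 1×chloro (-1 each); total -6. So Nb + (-6) = 1−, giving Nb = +5.
Ligands are named alphabetically: chloro before cyano before hydroxo.
The complex ion is anionic, so niobium takes the -ate form niobate(V).

lithium chlorodicyanotrihydroxoniobate(V)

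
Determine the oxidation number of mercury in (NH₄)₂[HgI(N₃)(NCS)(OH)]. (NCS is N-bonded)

2 ammonium outside the brackets (+1 each) → the complex ion is 2−.
Ligand charges: 1×NCS = -1; 1×I = -1; 1×OH = -1; 1×N3 = -1; sum -4.
Hg + (-4) = 2− ⇒ Hg is +2.

+2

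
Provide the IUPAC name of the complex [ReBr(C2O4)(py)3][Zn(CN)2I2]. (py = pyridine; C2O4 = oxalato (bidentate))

Both ions are complex: the cation is named first with the plain metal name, the anion second with the -ate form; each ion's ligands are alphabetised independently.
Zinc is always +2 in its complexes; the anion's ligand charges sum to -4, so the complex anion is 2−.
A 1:1 salt means the cation carries the equal and opposite charge, 2+.
Cation: ligand charges sum to -3; for the ion to be 2+, Re = +5.

bromooxalatotris(pyridine)rhenium(V) dicyanodiiodozincate(II)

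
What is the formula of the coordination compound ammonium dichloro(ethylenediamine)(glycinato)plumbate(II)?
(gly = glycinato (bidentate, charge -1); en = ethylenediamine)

NH4[PbCl2(en)(gly)]

Ligands: 2 chloro (Cl, -1), 1 glycinato (gly, -1), 1 ethylenediamine (en, neutral). Ligand charge sum = -3.
Charge balance with ammonium (+1) requires 1 complex ion per 1 ammonium.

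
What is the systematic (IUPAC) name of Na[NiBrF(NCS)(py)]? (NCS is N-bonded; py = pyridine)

The 1 sodium counter-ion carries a total charge of +1, so each complex ion is 1−.
Ligand charges: 1×isothiocyanato (-1 each), 1×pyridine (neutral), 1×fluoro (-1 each), 1×bromo (-1 each); total -3. So Ni + (-3) = 1−, giving Ni = +2.
The complex ion is anionic, so nickel takes the -ate form nickelate(II).

sodium bromofluoroisothiocyanato(pyridine)nickelate(II)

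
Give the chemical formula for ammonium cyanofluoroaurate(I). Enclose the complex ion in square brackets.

Ligands: 1 cyano (CN, -1), 1 fluoro (F, -1). Ligand charge sum = -2.
With Au in oxidation state +1, the complex ion is [Au...]^1−.
Charge balance with ammonium (+1) requires 1 complex ion per 1 ammonium.

NH4[Au(CN)F]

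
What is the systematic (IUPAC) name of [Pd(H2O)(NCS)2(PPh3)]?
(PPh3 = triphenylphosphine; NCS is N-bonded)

aquadiisothiocyanato(triphenylphosphine)palladium(II)

There is no counter-ion, so the complex is neutral overall.
Ligand charges: 1×aqua (neutral), 1×triphenylphosphine (neutral), 2×isothiocyanato (-1 each); total -2. So Pd + (-2) = 0, giving Pd = +2.
Ligands are named alphabetically: aqua before isothiocyanato before triphenylphosphine.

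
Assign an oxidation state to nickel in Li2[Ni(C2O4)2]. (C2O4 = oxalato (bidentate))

+2

2 lithium outside the brackets (+1 each) → the complex ion is 2−.
Ligand charges: 2×C2O4 = -4; sum -4.
Ni + (-4) = 2− ⇒ Ni is +2.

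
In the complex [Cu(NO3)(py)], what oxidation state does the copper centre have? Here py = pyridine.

No counter-ion: the bracketed complex is neutral.
Ligand charges: 1×NO3 = -1; 1×py neutral; sum -1.
Cu + (-1) = 0 ⇒ Cu is +1.

+1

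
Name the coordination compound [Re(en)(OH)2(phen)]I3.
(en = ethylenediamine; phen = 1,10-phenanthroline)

(ethylenediamine)dihydroxo(1,10-phenanthroline)rhenium(V) iodide

The 3 iodide counter-ions carry a total charge of -3, so each complex ion is 3+.
Ligand charges: 1×ethylenediamine (neutral), 1×1,10-phenanthroline (neutral), 2×hydroxo (-1 each); total -2. So Re + (-2) = 3+, giving Re = +5.
Ligands are named alphabetically: ethylenediamine before hydroxo before phenanthroline.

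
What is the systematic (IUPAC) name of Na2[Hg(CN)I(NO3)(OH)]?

sodium cyanohydroxoiodonitratomercurate(II)

The 2 sodium counter-ions carry a total charge of +2, so each complex ion is 2−.
Ligand charges: 1×nitrato (-1 each), 1×cyano (-1 each), 1×iodo (-1 each), 1×hydroxo (-1 each); total -4. So Hg + (-4) = 2−, giving Hg = +2.
Ligands are named alphabetically: cyano before hydroxo before iodo before nitrato.
The complex ion is anionic, so mercury takes the -ate form mercurate(II).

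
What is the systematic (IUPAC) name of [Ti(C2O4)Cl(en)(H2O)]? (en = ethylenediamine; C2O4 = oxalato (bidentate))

There is no counter-ion, so the complex is neutral overall.
Ligand charges: 1×ethylenediamine (neutral), 1×chloro (-1 each), 1×aqua (neutral), 1×oxalato (-2 each); total -3. So Ti + (-3) = 0, giving Ti = +3.
Ligands are named alphabetically: aqua before chloro before ethylenediamine before oxalato.

aquachloro(ethylenediamine)oxalatotitanium(III)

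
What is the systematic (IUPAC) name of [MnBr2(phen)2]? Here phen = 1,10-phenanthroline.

dibromobis(1,10-phenanthroline)manganese(II)

There is no counter-ion, so the complex is neutral overall.
Ligand charges: 2×1,10-phenanthroline (neutral), 2×bromo (-1 each); total -2. So Mn + (-2) = 0, giving Mn = +2.
Ligands are named alphabetically: bromo before phenanthroline.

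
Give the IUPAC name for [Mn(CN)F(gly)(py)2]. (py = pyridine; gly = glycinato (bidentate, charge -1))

There is no counter-ion, so the complex is neutral overall.
Ligand charges: 1×cyano (-1 each), 2×pyridine (neutral), 1×glycinato (-1 each), 1×fluoro (-1 each); total -3. So Mn + (-3) = 0, giving Mn = +3.
Ligands are named alphabetically: cyano before fluoro before glycinato before pyridine.

cyanofluoro(glycinato)bis(pyridine)manganese(III)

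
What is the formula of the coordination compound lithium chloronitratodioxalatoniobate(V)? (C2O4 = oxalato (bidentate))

Ligands: 1 nitrato (NO3, -1), 1 chloro (Cl, -1), 2 oxalato (C2O4, -2). Ligand charge sum = -6.
With Nb in oxidation state +5, the complex ion is [Nb...]^1−.
Charge balance with lithium (+1) requires 1 complex ion per 1 lithium.

Li[Nb(C2O4)2Cl(NO3)]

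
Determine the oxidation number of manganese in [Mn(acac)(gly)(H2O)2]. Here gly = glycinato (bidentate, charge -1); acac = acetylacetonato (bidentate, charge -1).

No counter-ion: the bracketed complex is neutral.
Ligand charges: 1×gly = -1; 2×H2O neutral; 1×acac = -1; sum -2.
Mn + (-2) = 0 ⇒ Mn is +2.

+2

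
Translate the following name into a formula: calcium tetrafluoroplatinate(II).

Ca[PtF4]

Ligands: 4 fluoro (F, -1). Ligand charge sum = -4.
With Pt in oxidation state +2, the complex ion is [Pt...]^2−.
Charge balance with calcium (+2) requires 1 complex ion per 1 calcium.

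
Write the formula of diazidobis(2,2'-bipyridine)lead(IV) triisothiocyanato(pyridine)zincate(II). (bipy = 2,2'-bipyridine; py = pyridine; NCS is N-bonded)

Cation [Pb…]: ligand charges -2, Pb(IV) ⇒ ion charge 2+.
Anion [Zn…]: ligand charges -3, Zn(II) ⇒ ion charge 1−.
One 2+ cation requires 2 of the 1− anion.

[Pb(bipy)2(N3)2][Zn(NCS)3(py)]2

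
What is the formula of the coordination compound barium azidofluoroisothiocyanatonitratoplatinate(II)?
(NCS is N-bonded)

Ba[PtF(N3)(NCS)(NO3)]

Ligands: 1 azido (N3, -1), 1 nitrato (NO3, -1), 1 fluoro (F, -1), 1 isothiocyanato (NCS, -1). Ligand charge sum = -4.
Charge balance with barium (+2) requires 1 complex ion per 1 barium.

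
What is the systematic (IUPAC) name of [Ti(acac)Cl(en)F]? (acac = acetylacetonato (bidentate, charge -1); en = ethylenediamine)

(acetylacetonato)chloro(ethylenediamine)fluorotitanium(III)

There is no counter-ion, so the complex is neutral overall.
Ligand charges: 1×acetylacetonato (-1 each), 1×ethylenediamine (neutral), 1×chloro (-1 each), 1×fluoro (-1 each); total -3. So Ti + (-3) = 0, giving Ti = +3.
Ligands are named alphabetically: acetylacetonato before chloro before ethylenediamine before fluoro.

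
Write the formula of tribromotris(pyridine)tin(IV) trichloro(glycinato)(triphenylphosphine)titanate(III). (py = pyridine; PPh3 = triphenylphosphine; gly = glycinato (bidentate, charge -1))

[SnBr3(py)3][TiCl3(gly)(PPh3)]

Cation [Sn…]: ligand charges -3, Sn(IV) ⇒ ion charge 1+.
Anion [Ti…]: ligand charges -4, Ti(III) ⇒ ion charge 1−.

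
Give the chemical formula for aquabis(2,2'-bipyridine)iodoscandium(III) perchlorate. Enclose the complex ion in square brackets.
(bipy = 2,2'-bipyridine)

[Sc(bipy)2(H2O)I](ClO4)2

Ligands: 1 aqua (H2O, neutral), 2 2,2'-bipyridine (bipy, neutral), 1 iodo (I, -1). Ligand charge sum = -1.
With Sc in oxidation state +3, the complex ion is [Sc...]^2+.
Charge balance with perchlorate (-1) requires 1 complex ion per 2 perchlorate.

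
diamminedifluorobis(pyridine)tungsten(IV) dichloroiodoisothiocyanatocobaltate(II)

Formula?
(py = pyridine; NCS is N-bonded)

Cation [W…]: ligand charges -2, W(IV) ⇒ ion charge 2+.
Anion [Co…]: ligand charges -4, Co(II) ⇒ ion charge 2−.
One 2+ cation balances one 2− anion.

[WF2(NH3)2(py)2][CoCl2I(NCS)]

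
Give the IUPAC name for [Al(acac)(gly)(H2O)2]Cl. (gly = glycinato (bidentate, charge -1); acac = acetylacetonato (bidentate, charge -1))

(acetylacetonato)diaqua(glycinato)aluminium(III) chloride

The 1 chloride counter-ion carries a total charge of -1, so each complex ion is 1+.
Ligand charges: 2×aqua (neutral), 1×glycinato (-1 each), 1×acetylacetonato (-1 each); total -2. So Al + (-2) = 1+, giving Al = +3.
Ligands are named alphabetically: acetylacetonato before aqua before glycinato.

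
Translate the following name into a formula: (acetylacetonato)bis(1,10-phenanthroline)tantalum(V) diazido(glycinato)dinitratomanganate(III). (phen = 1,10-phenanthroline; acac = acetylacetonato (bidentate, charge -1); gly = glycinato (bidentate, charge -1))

[Ta(acac)(phen)2][Mn(gly)(N3)2(NO3)2]2

Cation [Ta…]: ligand charges -1, Ta(V) ⇒ ion charge 4+.
Anion [Mn…]: ligand charges -5, Mn(III) ⇒ ion charge 2−.
One 4+ cation requires 2 of the 2− anion.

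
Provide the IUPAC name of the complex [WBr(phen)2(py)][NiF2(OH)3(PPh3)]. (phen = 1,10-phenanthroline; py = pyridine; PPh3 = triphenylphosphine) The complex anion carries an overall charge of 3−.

bromobis(1,10-phenanthroline)(pyridine)tungsten(IV) difluorotrihydroxo(triphenylphosphine)nickelate(II)

The complex anion is given as 3−; its ligand charges sum to -5, so Ni = +2.
A 1:1 salt means the cation carries the equal and opposite charge, 3+.
Cation: ligand charges sum to -1; for the ion to be 3+, W = +4.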